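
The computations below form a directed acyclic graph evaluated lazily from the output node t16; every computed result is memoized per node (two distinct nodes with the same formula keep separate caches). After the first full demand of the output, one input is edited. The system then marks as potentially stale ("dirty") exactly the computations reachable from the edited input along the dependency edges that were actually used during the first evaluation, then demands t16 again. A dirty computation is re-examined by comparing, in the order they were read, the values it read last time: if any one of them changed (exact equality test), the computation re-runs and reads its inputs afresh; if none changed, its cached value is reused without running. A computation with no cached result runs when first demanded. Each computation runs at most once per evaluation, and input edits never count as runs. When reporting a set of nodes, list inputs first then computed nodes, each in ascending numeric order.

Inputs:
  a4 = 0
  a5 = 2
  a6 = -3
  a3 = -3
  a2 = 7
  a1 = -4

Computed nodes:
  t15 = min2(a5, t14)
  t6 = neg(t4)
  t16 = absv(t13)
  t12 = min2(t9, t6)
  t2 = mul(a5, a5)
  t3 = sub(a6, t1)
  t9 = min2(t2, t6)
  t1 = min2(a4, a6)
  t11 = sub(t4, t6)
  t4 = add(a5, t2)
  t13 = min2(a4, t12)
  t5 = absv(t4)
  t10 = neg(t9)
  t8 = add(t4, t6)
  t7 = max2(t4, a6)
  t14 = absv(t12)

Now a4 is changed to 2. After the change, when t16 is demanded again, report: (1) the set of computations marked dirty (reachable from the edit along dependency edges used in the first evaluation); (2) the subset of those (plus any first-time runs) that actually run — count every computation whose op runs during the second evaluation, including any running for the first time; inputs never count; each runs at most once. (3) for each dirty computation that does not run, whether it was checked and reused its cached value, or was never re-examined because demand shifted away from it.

First demand of the output computes:
  t2 = mul(2, 2) = 4
  t4 = add(2, 4) = 6
  t6 = neg(6) = -6
  t9 = min2(4, -6) = -6
  t12 = min2(-6, -6) = -6
  t13 = min2(0, -6) = -6
  t16 = absv(-6) = 6

After the edit, cleaning proceeds:
  t13: a read changed (a4 0->2) — executes, giving -6 — identical to its old value.
  t16: dirty, but its reads are unchanged (t13 unchanged); cached 6 stands.

Note the absorption at t13: it re-runs yet its value is the same, leaving the output's value untouched.

The edit dirties: t13, t16.
1 computations run: t13.
Cache hits after checking: t16.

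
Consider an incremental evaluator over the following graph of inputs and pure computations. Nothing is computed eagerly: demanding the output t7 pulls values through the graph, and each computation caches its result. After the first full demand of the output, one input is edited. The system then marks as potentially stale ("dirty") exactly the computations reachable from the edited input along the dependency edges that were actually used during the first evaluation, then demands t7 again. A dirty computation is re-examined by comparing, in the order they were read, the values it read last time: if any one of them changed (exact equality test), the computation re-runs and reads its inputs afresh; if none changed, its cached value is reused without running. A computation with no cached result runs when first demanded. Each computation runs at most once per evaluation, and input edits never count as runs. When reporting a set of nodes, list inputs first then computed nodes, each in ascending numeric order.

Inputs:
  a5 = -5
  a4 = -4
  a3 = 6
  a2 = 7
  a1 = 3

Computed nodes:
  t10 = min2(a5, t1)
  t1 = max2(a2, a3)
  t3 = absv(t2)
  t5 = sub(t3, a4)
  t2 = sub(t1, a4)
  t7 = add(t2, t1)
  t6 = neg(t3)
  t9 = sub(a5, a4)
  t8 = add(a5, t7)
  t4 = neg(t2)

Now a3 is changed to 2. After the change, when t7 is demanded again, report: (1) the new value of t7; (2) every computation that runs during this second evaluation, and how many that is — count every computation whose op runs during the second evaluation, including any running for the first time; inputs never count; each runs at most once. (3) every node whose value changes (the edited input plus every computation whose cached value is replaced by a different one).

Initial pass — values computed on the first demand:
  t1 = max2(7, 6) = 7
  t2 = sub(7, -4) = 11
  t7 = add(11, 7) = 18

Second demand — change propagation:
  t1: re-runs because a3 6->2; new result 7 (unchanged).
  t2: re-examined; everything it read last time is the same (t1 unchanged, a4 unchanged) — cache 11 kept, no run.
  t7: re-examined; everything it read last time is the same (t2 unchanged, t1 unchanged) — cache 18 kept, no run.

The important point: t1 recomputes to an identical value, and the output ends up unchanged.

t7 now evaluates to 18.
Run set: t1 (1 run).
Changed values: a3.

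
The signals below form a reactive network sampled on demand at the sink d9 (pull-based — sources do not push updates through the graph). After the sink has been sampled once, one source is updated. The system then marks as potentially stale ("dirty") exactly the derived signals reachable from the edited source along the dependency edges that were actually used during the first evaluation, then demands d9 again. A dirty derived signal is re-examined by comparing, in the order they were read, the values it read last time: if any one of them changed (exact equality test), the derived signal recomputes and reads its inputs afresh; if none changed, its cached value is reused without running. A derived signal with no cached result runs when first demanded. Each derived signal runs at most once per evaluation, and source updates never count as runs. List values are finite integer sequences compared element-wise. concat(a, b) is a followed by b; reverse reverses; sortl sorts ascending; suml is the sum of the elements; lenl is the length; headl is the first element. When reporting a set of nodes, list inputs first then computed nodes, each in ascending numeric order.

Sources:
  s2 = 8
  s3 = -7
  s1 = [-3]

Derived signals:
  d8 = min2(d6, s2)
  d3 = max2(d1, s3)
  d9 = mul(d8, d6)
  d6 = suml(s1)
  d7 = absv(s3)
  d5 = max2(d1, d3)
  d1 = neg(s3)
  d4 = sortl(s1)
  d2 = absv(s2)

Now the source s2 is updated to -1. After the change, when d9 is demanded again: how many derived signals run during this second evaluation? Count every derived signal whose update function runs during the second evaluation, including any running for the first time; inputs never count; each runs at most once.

Run set: d8 (1 run).
The important point: d8 recomputes to an identical value, and the output ends up unchanged.

Initial pass — values computed on the first demand:
  d6 = suml([-3]) = -3
  d8 = min2(-3, 8) = -3
  d9 = mul(-3, -3) = 9

Second demand — change propagation:
  d8: re-runs because s2 8->-1; new result -3 (unchanged).
  d9: re-examined; everything it read last time is the same (d8 unchanged, d6 unchanged) — cache 9 kept, no run.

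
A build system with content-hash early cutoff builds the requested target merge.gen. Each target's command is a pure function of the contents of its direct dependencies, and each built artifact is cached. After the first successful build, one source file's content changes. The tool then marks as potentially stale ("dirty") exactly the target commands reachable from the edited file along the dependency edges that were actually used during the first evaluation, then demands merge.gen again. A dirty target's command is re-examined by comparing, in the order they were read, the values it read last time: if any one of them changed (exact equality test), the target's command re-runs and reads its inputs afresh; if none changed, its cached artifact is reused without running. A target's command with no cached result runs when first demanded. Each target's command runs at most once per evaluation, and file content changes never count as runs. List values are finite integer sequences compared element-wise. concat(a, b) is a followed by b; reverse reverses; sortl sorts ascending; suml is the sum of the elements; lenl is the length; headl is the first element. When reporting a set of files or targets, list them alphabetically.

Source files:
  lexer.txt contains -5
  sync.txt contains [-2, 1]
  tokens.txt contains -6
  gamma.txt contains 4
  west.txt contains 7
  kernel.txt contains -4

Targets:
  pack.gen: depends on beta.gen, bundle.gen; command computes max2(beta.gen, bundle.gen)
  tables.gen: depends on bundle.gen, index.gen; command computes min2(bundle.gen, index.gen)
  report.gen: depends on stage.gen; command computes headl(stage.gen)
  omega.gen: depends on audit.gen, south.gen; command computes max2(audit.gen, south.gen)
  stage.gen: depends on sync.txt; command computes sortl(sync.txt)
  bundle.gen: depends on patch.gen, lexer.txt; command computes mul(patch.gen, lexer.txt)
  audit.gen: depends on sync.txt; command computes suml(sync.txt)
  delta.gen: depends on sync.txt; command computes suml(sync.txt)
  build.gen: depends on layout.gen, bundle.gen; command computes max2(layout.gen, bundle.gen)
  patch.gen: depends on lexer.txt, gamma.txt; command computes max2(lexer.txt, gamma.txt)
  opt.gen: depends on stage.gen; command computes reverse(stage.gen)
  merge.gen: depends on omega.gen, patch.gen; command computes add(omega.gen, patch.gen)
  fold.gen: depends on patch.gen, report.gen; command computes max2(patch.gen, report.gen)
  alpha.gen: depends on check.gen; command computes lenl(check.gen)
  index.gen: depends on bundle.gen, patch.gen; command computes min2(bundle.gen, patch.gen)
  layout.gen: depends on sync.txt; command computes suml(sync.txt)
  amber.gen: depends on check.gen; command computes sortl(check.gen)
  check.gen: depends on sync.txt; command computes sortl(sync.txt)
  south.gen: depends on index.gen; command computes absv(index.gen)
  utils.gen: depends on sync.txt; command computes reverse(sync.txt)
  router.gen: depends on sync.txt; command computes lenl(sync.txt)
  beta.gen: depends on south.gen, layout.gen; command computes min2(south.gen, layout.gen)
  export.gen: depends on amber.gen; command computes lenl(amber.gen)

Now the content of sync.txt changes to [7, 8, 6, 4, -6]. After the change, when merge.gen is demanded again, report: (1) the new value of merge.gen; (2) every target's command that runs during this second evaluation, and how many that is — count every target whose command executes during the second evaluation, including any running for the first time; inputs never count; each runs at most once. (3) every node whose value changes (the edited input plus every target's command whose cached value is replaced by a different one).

First evaluation (everything demanded from the output):
  audit.gen = suml([-2, 1]) = -1
  patch.gen = max2(-5, 4) = 4
  bundle.gen = mul(4, -5) = -20
  index.gen = min2(-20, 4) = -20
  south.gen = absv(-20) = 20
  omega.gen = max2(-1, 20) = 20
  merge.gen = add(20, 4) = 24

Propagation after the edit:
  audit.gen: runs — sync.txt [-2, 1]->[7, 8, 6, 4, -6]; result 19.
  omega.gen: runs — audit.gen -1->19; result 20 (same value as before).
  merge.gen: checked — values it read are unchanged (omega.gen unchanged, patch.gen unchanged); reused cached 24 without running.

Key observation: the change is absorbed at omega.gen — it re-runs but produces the same value, and the output's value is unchanged.

New value of merge.gen: 24.
Target commands that run: audit.gen, omega.gen — 2 in total.
Values that change: audit.gen, sync.txt.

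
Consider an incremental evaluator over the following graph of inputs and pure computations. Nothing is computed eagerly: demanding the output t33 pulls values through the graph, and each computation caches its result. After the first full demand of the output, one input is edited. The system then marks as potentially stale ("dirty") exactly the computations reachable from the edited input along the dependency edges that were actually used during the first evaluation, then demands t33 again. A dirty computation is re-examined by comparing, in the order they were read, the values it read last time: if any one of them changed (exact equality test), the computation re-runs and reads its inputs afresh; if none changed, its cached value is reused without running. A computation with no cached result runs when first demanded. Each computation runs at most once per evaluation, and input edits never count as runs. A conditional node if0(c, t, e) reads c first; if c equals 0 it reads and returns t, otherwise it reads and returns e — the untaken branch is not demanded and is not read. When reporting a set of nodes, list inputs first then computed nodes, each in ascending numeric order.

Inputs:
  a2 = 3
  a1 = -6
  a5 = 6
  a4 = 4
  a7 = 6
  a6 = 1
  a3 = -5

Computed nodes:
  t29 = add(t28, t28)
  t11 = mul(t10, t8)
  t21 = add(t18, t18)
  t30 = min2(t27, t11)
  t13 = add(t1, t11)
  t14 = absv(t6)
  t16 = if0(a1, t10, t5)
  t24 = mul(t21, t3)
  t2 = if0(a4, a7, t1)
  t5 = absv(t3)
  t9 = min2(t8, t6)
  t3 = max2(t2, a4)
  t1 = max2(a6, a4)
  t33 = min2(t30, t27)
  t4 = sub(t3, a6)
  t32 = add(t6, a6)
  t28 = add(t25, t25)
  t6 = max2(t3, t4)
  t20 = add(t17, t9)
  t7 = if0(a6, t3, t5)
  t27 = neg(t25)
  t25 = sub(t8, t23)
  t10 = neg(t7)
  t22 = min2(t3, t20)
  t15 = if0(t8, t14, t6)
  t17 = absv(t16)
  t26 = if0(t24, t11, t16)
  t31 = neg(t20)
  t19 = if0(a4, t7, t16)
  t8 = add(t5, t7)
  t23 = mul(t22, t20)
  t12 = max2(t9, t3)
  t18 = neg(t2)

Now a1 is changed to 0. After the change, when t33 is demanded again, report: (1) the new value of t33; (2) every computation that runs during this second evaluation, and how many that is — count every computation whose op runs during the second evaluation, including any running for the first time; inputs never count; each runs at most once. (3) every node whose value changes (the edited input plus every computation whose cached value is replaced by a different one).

t33 now evaluates to -32.
Run set: t16, t17 (2 run).
Changed values: a1, t16.
The important point: t17 recomputes to an identical value, and the output ends up unchanged.

Initial pass — values computed on the first demand:
  t1 = max2(1, 4) = 4
  t2 = if0(a4=4 -> else branch t1) = 4
  t3 = max2(4, 4) = 4
  t4 = sub(4, 1) = 3
  t5 = absv(4) = 4
  t6 = max2(4, 3) = 4
  t7 = if0(a6=1 -> else branch t5) = 4
  t8 = add(4, 4) = 8
  t9 = min2(8, 4) = 4
  t10 = neg(4) = -4
  t11 = mul(-4, 8) = -32
  t16 = if0(a1=-6 -> else branch t5) = 4
  t17 = absv(4) = 4
  t20 = add(4, 4) = 8
  t22 = min2(4, 8) = 4
  t23 = mul(4, 8) = 32
  t25 = sub(8, 32) = -24
  t27 = neg(-24) = 24
  t30 = min2(24, -32) = -32
  t33 = min2(-32, 24) = -32

Second demand — change propagation:
  t16: re-runs because a1 -6->0; new result -4.
  t17: re-runs because t16 4->-4; new result 4 (unchanged).
  t20: re-examined; everything it read last time is the same (t17 unchanged, t9 unchanged) — cache 8 kept, no run.
  t22: re-examined; everything it read last time is the same (t3 unchanged, t20 unchanged) — cache 4 kept, no run.
  t23: re-examined; everything it read last time is the same (t22 unchanged, t20 unchanged) — cache 32 kept, no run.
  t25: re-examined; everything it read last time is the same (t8 unchanged, t23 unchanged) — cache -24 kept, no run.
  t27: re-examined; everything it read last time is the same (t25 unchanged) — cache 24 kept, no run.
  t30: re-examined; everything it read last time is the same (t27 unchanged, t11 unchanged) — cache -32 kept, no run.
  t33: re-examined; everything it read last time is the same (t30 unchanged, t27 unchanged) — cache -32 kept, no run.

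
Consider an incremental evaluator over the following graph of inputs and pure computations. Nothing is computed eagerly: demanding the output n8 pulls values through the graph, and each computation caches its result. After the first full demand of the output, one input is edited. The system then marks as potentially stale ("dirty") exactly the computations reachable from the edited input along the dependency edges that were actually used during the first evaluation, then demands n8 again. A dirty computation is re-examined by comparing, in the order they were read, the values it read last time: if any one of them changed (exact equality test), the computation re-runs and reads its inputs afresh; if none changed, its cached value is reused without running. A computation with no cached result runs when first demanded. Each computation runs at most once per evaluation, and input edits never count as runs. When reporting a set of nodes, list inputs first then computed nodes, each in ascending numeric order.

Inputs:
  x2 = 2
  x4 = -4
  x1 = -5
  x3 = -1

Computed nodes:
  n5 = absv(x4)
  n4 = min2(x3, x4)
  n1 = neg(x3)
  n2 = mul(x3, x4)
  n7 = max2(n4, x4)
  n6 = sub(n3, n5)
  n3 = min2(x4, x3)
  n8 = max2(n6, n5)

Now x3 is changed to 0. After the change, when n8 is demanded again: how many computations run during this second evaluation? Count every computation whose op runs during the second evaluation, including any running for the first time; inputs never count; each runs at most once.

Initial pass — values computed on the first demand:
  n3 = min2(-4, -1) = -4
  n5 = absv(-4) = 4
  n6 = sub(-4, 4) = -8
  n8 = max2(-8, 4) = 4

Second demand — change propagation:
  n3: re-runs because x3 -1->0; new result -4 (unchanged).
  n6: re-examined; everything it read last time is the same (n3 unchanged, n5 unchanged) — cache -8 kept, no run.
  n8: re-examined; everything it read last time is the same (n6 unchanged, n5 unchanged) — cache 4 kept, no run.

The important point: n3 recomputes to an identical value, and the output ends up unchanged.

Run set: n3 (1 run).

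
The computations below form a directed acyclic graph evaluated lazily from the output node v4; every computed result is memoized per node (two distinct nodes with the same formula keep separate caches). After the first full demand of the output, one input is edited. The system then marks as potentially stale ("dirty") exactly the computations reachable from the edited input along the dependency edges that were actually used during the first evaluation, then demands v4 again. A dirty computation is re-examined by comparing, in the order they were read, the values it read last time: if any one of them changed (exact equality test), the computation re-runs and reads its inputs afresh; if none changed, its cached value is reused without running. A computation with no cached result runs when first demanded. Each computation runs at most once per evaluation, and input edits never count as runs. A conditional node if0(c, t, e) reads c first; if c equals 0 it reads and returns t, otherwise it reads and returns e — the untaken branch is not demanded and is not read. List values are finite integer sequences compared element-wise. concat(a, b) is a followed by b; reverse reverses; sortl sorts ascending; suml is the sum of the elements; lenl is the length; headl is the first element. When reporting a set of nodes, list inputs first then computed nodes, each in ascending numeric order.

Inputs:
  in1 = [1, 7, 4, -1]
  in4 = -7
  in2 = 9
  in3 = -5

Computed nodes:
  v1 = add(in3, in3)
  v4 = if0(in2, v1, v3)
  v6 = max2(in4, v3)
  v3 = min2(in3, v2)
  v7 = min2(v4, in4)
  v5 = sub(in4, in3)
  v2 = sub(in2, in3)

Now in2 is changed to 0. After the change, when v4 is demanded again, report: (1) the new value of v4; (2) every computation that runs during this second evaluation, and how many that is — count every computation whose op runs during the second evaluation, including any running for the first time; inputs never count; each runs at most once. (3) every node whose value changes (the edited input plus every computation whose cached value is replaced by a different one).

First demand of the output computes:
  v2 = sub(9, -5) = 14
  v3 = min2(-5, 14) = -5
  v4 = if0(in2=9 -> else branch v3) = -5

After the edit, cleaning proceeds:
  v1: had never run; runs now, result -10.
  v2: stays stale; no demand reaches it after the flip.
  v3: stays stale; no demand reaches it after the flip.
  v4: a read changed (in2 9->0) — executes, giving -10.

Note the branch switch — demand abandons v2, v3, which are never re-examined.

Demanding v4 again yields -10.
2 computations run: v1, v4.
The nodes whose values change: in2, v4.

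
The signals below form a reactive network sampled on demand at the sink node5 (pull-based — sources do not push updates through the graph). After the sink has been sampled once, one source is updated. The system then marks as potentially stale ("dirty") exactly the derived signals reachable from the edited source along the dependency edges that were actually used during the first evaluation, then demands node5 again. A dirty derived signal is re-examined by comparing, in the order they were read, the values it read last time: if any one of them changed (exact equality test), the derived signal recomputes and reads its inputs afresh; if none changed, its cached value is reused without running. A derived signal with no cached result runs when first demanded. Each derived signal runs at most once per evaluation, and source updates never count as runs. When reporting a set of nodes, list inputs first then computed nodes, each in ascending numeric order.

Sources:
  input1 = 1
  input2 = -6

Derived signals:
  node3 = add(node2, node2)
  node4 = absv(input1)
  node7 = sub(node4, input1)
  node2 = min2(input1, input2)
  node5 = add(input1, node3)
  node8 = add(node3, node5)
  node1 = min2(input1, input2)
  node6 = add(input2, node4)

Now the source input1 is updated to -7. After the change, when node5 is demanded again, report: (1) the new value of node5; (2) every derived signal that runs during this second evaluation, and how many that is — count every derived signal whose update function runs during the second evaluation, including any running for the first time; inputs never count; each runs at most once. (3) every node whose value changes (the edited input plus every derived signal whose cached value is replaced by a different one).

node5 now evaluates to -21.
Run set: node2, node3, node5 (3 run).
Changed values: input1, node2, node3, node5.

Initial pass — values computed on the first demand:
  node2 = min2(1, -6) = -6
  node3 = add(-6, -6) = -12
  node5 = add(1, -12) = -11

Second demand — change propagation:
  node2: re-runs because input1 1->-7; new result -7.
  node3: re-runs because node2 -6->-7; node2 -6->-7; new result -14.
  node5: re-runs because input1 1->-7; node3 -12->-14; new result -21.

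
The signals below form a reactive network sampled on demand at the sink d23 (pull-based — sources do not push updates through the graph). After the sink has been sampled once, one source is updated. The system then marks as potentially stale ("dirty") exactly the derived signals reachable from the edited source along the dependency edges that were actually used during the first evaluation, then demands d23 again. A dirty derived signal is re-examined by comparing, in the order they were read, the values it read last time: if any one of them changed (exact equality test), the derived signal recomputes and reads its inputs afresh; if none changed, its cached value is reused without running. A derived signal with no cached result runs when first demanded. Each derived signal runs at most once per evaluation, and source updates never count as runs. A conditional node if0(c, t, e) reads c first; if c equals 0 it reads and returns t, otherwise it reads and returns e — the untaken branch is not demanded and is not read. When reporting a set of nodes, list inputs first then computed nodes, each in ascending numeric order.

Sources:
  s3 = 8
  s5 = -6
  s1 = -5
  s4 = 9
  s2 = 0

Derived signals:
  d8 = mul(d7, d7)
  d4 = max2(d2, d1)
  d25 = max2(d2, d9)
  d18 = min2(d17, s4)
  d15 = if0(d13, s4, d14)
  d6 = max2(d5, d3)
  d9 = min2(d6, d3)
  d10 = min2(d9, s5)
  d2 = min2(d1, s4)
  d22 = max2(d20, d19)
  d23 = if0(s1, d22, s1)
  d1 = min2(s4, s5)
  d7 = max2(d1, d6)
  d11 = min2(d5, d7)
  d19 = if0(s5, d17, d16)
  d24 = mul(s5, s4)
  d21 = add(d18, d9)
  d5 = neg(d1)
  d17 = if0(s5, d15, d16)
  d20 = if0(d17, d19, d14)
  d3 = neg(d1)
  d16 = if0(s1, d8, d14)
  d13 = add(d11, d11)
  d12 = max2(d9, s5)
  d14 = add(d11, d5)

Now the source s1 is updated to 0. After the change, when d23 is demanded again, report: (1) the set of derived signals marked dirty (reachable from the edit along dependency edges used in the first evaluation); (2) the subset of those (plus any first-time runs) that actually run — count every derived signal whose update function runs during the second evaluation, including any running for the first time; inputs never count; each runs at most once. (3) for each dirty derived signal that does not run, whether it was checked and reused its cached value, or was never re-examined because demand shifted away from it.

Dirty set: d23.
Run set: d1, d3, d5, d6, d7, d8, d11, d14, d16, d17, d19, d20, d22, d23 (14 run).
All dirty derived signals ended up running.
The important point: the flipped condition pulls in fresh nodes; d1, d3, d5, d6, d7, d8, d11, d14, d16, d17, d19, d20, d22 run for the first time.

Initial pass — values computed on the first demand:
  d23 = if0(s1=-5 -> else branch s1) = -5

Second demand — change propagation:
  d1: newly demanded (no cache) — executes and yields -6.
  d3: newly demanded (no cache) — executes and yields 6.
  d5: newly demanded (no cache) — executes and yields 6.
  d6: newly demanded (no cache) — executes and yields 6.
  d7: newly demanded (no cache) — executes and yields 6.
  d8: newly demanded (no cache) — executes and yields 36.
  d11: newly demanded (no cache) — executes and yields 6.
  d14: newly demanded (no cache) — executes and yields 12.
  d16: newly demanded (no cache) — executes and yields 36.
  d17: newly demanded (no cache) — executes and yields 36.
  d19: newly demanded (no cache) — executes and yields 36.
  d20: newly demanded (no cache) — executes and yields 12.
  d22: newly demanded (no cache) — executes and yields 36.
  d23: re-runs because s1 -5->0; s1 -5->0; new result 36.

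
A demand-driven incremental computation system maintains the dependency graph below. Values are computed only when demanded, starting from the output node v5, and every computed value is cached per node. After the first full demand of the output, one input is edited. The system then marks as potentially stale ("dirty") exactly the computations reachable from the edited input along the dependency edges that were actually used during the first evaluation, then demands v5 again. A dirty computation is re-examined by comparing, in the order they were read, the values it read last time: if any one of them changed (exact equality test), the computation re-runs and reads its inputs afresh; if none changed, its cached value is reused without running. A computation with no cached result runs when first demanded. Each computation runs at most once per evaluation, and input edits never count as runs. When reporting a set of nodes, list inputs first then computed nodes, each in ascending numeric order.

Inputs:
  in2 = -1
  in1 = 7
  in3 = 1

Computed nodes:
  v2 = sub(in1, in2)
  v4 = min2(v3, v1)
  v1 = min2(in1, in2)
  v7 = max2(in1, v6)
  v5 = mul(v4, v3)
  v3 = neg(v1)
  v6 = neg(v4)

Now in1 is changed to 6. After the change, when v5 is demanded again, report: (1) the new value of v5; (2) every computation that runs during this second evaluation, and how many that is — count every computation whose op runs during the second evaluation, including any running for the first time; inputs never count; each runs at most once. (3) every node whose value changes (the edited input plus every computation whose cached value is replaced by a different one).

First evaluation (everything demanded from the output):
  v1 = min2(7, -1) = -1
  v3 = neg(-1) = 1
  v4 = min2(1, -1) = -1
  v5 = mul(-1, 1) = -1

Propagation after the edit:
  v1: runs — in1 7->6; result -1 (same value as before).
  v3: checked — values it read are unchanged (v1 unchanged); reused cached 1 without running.
  v4: checked — values it read are unchanged (v3 unchanged, v1 unchanged); reused cached -1 without running.
  v5: checked — values it read are unchanged (v4 unchanged, v3 unchanged); reused cached -1 without running.

Key observation: the change is absorbed at v1 — it re-runs but produces the same value, and the output's value is unchanged.

New value of v5: -1.
Computations that run: v1 — 1 in total.
Values that change: in1.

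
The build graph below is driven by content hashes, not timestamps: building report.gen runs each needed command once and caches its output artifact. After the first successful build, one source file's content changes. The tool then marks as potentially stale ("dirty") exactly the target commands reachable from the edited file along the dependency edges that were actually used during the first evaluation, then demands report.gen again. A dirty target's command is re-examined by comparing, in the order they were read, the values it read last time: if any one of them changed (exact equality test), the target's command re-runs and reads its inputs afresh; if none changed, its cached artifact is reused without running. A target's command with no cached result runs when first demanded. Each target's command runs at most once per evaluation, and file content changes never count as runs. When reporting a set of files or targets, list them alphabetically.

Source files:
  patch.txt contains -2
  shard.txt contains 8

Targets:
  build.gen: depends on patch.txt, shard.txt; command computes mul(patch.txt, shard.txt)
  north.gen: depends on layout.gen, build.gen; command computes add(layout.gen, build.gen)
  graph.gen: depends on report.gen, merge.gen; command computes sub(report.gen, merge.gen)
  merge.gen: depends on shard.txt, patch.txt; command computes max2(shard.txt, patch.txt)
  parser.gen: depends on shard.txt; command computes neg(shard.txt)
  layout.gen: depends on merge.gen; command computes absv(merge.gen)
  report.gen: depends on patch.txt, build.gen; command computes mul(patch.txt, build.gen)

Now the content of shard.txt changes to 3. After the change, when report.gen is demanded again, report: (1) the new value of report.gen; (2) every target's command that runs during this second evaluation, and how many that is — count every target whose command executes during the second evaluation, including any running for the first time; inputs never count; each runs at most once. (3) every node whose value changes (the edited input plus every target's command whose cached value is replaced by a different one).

Initial pass — values computed on the first demand:
  build.gen = mul(-2, 8) = -16
  report.gen = mul(-2, -16) = 32

Second demand — change propagation:
  build.gen: re-runs because shard.txt 8->3; new result -6.
  report.gen: re-runs because build.gen -16->-6; new result 12.

report.gen now evaluates to 12.
Run set: build.gen, report.gen (2 run).
Changed values: build.gen, report.gen, shard.txt.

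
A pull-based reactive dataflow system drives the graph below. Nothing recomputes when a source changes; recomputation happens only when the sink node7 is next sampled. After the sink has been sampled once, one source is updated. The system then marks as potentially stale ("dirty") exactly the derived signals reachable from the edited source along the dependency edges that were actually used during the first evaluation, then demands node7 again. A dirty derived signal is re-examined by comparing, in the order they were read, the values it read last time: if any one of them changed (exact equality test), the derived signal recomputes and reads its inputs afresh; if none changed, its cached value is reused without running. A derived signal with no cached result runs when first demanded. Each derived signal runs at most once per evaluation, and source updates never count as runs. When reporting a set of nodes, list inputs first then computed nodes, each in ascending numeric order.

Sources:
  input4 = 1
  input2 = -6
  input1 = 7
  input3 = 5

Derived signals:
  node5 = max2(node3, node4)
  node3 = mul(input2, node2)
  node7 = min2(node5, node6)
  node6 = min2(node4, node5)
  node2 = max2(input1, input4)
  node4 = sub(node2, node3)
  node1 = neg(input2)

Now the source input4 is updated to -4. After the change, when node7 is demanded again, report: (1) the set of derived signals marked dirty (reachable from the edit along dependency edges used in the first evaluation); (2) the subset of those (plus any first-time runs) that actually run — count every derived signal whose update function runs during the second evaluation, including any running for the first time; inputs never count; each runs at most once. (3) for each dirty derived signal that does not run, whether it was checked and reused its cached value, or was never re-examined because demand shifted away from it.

Marked dirty: node2, node3, node4, node5, node6, node7.
Derived signals that run: node2 — 1 in total.
Checked but reused from cache: node3, node4, node5, node6, node7.
Key observation: the change is absorbed at node2 — it re-runs but produces the same value, and the output's value is unchanged.

First evaluation (everything demanded from the output):
  node2 = max2(7, 1) = 7
  node3 = mul(-6, 7) = -42
  node4 = sub(7, -42) = 49
  node5 = max2(-42, 49) = 49
  node6 = min2(49, 49) = 49
  node7 = min2(49, 49) = 49

Propagation after the edit:
  node2: runs — input4 1->-4; result 7 (same value as before).
  node3: checked — values it read are unchanged (input2 unchanged, node2 unchanged); reused cached -42 without running.
  node4: checked — values it read are unchanged (node2 unchanged, node3 unchanged); reused cached 49 without running.
  node5: checked — values it read are unchanged (node3 unchanged, node4 unchanged); reused cached 49 without running.
  node6: checked — values it read are unchanged (node4 unchanged, node5 unchanged); reused cached 49 without running.
  node7: checked — values it read are unchanged (node5 unchanged, node6 unchanged); reused cached 49 without running.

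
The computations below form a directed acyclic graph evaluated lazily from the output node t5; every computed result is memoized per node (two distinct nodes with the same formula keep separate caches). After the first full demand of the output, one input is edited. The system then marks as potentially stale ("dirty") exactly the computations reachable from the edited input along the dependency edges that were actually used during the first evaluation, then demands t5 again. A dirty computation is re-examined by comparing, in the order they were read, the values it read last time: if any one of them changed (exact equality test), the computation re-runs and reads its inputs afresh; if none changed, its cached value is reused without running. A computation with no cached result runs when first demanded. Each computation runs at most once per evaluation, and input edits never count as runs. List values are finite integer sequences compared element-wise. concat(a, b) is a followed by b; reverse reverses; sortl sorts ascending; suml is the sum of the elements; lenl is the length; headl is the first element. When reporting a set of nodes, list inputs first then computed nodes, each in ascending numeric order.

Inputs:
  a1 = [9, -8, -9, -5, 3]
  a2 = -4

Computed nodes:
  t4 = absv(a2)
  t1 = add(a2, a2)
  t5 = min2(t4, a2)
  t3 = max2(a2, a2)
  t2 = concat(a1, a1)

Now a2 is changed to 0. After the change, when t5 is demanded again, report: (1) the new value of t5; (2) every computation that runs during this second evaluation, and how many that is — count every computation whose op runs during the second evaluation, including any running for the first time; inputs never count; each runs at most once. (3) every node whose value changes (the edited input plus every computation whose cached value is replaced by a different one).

Demanding t5 again yields 0.
2 computations run: t4, t5.
The nodes whose values change: a2, t4, t5.

First demand of the output computes:
  t4 = absv(-4) = 4
  t5 = min2(4, -4) = -4

After the edit, cleaning proceeds:
  t4: a read changed (a2 -4->0) — executes, giving 0.
  t5: a read changed (t4 4->0; a2 -4->0) — executes, giving 0.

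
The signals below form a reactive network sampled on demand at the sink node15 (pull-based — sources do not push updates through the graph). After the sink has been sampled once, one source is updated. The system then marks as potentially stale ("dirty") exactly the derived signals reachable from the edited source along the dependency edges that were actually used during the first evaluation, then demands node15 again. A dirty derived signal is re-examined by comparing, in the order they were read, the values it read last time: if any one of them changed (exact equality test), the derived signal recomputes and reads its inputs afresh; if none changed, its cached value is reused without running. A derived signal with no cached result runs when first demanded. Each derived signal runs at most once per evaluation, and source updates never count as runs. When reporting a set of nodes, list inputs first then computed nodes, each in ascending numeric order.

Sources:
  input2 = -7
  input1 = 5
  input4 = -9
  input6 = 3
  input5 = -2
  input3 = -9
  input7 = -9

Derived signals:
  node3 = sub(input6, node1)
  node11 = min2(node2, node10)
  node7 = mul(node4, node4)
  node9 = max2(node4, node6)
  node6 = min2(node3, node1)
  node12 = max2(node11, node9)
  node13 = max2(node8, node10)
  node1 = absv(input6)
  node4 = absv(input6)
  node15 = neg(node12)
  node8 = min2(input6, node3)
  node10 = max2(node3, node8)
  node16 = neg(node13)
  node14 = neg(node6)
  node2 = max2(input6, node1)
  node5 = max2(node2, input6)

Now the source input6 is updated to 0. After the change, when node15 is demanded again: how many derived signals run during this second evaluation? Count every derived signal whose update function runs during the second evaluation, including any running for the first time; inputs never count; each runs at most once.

Run set: node1, node2, node3, node4, node6, node8, node9, node11, node12, node15 (10 run).
The important point: at node10 every value read last time is unchanged, so the dirty flag clears without a run.

Initial pass — values computed on the first demand:
  node1 = absv(3) = 3
  node2 = max2(3, 3) = 3
  node3 = sub(3, 3) = 0
  node4 = absv(3) = 3
  node6 = min2(0, 3) = 0
  node8 = min2(3, 0) = 0
  node9 = max2(3, 0) = 3
  node10 = max2(0, 0) = 0
  node11 = min2(3, 0) = 0
  node12 = max2(0, 3) = 3
  node15 = neg(3) = -3

Second demand — change propagation:
  node1: re-runs because input6 3->0; new result 0.
  node2: re-runs because input6 3->0; node1 3->0; new result 0.
  node3: re-runs because input6 3->0; node1 3->0; new result 0 (unchanged).
  node4: re-runs because input6 3->0; new result 0.
  node6: re-runs because node1 3->0; new result 0 (unchanged).
  node8: re-runs because input6 3->0; new result 0 (unchanged).
  node9: re-runs because node4 3->0; new result 0.
  node10: re-examined; everything it read last time is the same (node3 unchanged, node8 unchanged) — cache 0 kept, no run.
  node11: re-runs because node2 3->0; new result 0 (unchanged).
  node12: re-runs because node9 3->0; new result 0.
  node15: re-runs because node12 3->0; new result 0.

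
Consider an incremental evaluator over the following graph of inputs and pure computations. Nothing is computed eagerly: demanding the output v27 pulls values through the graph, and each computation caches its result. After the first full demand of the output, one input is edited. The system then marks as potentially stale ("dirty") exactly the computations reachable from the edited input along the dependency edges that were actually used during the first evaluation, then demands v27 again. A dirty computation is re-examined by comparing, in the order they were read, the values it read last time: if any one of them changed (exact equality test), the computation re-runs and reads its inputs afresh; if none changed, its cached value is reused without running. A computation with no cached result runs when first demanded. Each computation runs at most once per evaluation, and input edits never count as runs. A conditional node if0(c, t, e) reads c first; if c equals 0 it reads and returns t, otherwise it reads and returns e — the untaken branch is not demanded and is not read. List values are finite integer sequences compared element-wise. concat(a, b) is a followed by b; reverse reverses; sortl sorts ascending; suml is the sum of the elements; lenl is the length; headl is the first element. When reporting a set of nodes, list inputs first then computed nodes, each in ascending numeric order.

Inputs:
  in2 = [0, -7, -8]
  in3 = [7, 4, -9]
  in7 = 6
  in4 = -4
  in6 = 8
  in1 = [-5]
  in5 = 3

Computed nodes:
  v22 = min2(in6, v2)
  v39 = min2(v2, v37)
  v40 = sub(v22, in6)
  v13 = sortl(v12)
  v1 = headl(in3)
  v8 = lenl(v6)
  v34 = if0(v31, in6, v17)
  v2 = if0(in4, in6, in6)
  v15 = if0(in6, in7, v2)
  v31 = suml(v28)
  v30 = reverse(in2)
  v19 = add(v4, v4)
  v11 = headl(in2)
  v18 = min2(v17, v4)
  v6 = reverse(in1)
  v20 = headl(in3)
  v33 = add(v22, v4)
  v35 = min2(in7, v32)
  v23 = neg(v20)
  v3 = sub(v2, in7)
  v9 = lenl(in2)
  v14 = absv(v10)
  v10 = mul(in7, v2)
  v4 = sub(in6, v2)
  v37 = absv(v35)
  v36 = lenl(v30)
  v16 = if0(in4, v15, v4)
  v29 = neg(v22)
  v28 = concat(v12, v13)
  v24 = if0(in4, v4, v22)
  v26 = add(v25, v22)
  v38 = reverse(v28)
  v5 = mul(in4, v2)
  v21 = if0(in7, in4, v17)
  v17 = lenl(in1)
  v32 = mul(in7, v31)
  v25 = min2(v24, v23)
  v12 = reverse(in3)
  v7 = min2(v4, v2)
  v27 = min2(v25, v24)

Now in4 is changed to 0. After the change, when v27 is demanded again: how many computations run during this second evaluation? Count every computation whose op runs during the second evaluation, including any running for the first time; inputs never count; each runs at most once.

Initial pass — values computed on the first demand:
  v2 = if0(in4=-4 -> else branch in6) = 8
  v20 = headl([7, 4, -9]) = 7
  v22 = min2(8, 8) = 8
  v23 = neg(7) = -7
  v24 = if0(in4=-4 -> else branch v22) = 8
  v25 = min2(8, -7) = -7
  v27 = min2(-7, 8) = -7

Second demand — change propagation:
  v2: re-runs because in4 -4->0; new result 8 (unchanged).
  v4: newly demanded (no cache) — executes and yields 0.
  v22: dirty yet unreached — the second evaluation never asks for it.
  v24: re-runs because in4 -4->0; new result 0.
  v25: re-runs because v24 8->0; new result -7 (unchanged).
  v27: re-runs because v24 8->0; new result -7 (unchanged).

The important point: the flipped condition redirects demand; v22 is left stale, never re-checked.

Run set: v2, v4, v24, v25, v27 (5 run).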